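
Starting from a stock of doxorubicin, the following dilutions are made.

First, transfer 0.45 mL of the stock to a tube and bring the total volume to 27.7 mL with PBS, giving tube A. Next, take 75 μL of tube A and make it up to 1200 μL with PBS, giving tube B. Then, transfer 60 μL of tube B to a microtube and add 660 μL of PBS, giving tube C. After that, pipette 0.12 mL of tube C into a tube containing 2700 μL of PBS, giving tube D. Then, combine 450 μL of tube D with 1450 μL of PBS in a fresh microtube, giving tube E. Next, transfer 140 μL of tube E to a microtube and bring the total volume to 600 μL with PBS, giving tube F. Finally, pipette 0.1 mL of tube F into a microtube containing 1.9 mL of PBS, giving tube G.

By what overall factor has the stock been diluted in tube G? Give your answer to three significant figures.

Step 1: 0.45 mL brought to 27.7 mL → factor 27.7/0.45 = 61.556
Step 2: 75 μL brought to 1200 μL → factor 1200/75 = 16
Step 3: 60 μL + 660 μL = 720 μL total → factor 720/60 = 12
Step 4: 0.12 mL + 2700 μL = 2.82 mL total → factor 2.82/0.12 = 23.5
Step 5: 450 μL + 1450 μL = 1900 μL total → factor 1900/450 = 4.2222
Step 6: 140 μL brought to 600 μL → factor 600/140 = 4.2857
Step 7: 0.1 mL + 1.9 mL = 2 mL total → factor 2/0.1 = 20
Overall dilution factor = 61.556 × 16 × 12 × 23.5 × 4.2222 × 4.2857 × 20 = 1.0051 × 10^8

1.01 × 10^8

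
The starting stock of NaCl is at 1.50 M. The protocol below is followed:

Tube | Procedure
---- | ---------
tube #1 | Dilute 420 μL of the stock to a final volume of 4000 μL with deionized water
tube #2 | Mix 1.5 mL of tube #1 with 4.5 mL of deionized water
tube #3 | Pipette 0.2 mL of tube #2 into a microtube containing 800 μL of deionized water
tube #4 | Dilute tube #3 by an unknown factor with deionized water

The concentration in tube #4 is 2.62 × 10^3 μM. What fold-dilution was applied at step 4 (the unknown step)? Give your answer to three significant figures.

Step 1: 420 μL brought to 4000 μL → factor 4000/420 = 9.5238
Step 2: 1.5 mL + 4.5 mL = 6 mL total → factor 6/1.5 = 4
Step 3: 0.2 mL + 800 μL = 1 mL total → factor 1/0.2 = 5
Step 4: unknown factor x
Product of known-step factors = 190.48
Overall factor = 1.50 M / (2.62 × 10^3 μM) = 572.52
x = 572.52 / 190.48 = 3.01

3.01-fold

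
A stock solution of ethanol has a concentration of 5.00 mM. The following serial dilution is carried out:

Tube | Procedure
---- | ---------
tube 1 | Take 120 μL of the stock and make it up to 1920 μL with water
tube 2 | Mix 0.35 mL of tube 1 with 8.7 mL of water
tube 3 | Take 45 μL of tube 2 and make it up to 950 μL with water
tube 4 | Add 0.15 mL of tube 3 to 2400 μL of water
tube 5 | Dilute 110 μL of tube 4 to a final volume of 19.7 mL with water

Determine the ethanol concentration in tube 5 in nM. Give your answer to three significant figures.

0.188 nM

Step 1: 120 μL brought to 1920 μL → factor 1920/120 = 16
Step 2: 0.35 mL + 8.7 mL = 9.05 mL total → factor 9.05/0.35 = 25.857
Step 3: 45 μL brought to 950 μL → factor 950/45 = 21.111
Step 4: 0.15 mL + 2400 μL = 2.55 mL total → factor 2.55/0.15 = 17
Step 5: 110 μL brought to 19.7 mL → factor 19700/110 = 179.09
Overall dilution factor = 16 × 25.857 × 21.111 × 17 × 179.09 = 2.6591 × 10^7
Final = 5.00 mM / 2.6591 × 10^7 = 1.880 × 10^-7 mM = 0.188 nM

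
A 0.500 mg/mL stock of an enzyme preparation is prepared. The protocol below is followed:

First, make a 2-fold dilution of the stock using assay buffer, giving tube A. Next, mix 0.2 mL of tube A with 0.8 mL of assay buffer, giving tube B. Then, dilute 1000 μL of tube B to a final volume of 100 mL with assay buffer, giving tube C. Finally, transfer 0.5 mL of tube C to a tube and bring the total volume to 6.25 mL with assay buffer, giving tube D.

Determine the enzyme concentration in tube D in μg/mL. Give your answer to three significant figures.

0.0400 μg/mL

Step 1: 2-fold → factor 2
Step 2: 0.2 mL + 0.8 mL = 1 mL total → factor 1/0.2 = 5
Step 3: 1000 μL brought to 100 mL → factor 1 × 10^5/1000 = 100
Step 4: 0.5 mL brought to 6.25 mL → factor 6.25/0.5 = 12.5
Overall dilution factor = 2 × 5 × 100 × 12.5 = 12500
Final = 0.500 mg/mL / 12500 = 4.000 × 10^-5 mg/mL = 0.0400 μg/mL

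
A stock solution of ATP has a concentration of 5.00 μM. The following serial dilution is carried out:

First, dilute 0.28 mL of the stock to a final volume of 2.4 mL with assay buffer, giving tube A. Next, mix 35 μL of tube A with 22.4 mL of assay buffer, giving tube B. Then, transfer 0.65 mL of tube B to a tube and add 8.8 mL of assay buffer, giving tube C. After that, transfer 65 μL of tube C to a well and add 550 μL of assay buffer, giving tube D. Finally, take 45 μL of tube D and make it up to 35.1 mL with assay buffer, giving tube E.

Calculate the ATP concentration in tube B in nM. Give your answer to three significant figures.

0.910 nM

Step 1: 0.28 mL brought to 2.4 mL → factor 2.4/0.28 = 8.5714
Step 2: 35 μL + 22.4 mL = 22435 μL total → factor 22435/35 = 641
Dilution factor through tube B = 8.5714 × 641 = 5494.3
[tube B] = 5.00 μM / 5494.3 = 0.0009100 μM = 0.910 nM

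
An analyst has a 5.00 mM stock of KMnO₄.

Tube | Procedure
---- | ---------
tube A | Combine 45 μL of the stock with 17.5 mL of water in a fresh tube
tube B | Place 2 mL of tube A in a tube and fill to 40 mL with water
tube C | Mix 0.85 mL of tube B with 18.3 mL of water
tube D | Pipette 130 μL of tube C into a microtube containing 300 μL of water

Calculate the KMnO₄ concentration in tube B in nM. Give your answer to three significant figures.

641 nM

Step 1: 45 μL + 17.5 mL = 17545 μL total → factor 17545/45 = 389.89
Step 2: 2 mL brought to 40 mL → factor 40/2 = 20
Dilution factor through tube B = 389.89 × 20 = 7797.8
[tube B] = 5.00 mM / 7797.8 = 0.0006412 mM = 641 nM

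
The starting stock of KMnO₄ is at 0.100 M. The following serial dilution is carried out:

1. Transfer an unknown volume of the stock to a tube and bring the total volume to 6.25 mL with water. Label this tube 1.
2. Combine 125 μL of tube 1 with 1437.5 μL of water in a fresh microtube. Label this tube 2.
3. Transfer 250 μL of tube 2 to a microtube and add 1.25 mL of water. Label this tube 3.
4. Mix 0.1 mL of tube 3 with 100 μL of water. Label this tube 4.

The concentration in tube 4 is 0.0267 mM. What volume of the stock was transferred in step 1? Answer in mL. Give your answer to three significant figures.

Step 1: v brought to 6.25 mL → factor = 6.25 mL/v
Step 2: 125 μL + 1437.5 μL = 1562.5 μL total → factor 1562.5/125 = 12.5
Step 3: 250 μL + 1.25 mL = 1500 μL total → factor 1500/250 = 6
Step 4: 0.1 mL + 100 μL = 0.2 mL total → factor 0.2/0.1 = 2
Product of known-step factors = 150
Overall factor = 0.100 M / (0.0267 mM) = 3745.3
Step-1 factor = 3745.3 / 150 = 24.969
v = 6.25 mL / 24.969 = 0.250 mL

0.250 mL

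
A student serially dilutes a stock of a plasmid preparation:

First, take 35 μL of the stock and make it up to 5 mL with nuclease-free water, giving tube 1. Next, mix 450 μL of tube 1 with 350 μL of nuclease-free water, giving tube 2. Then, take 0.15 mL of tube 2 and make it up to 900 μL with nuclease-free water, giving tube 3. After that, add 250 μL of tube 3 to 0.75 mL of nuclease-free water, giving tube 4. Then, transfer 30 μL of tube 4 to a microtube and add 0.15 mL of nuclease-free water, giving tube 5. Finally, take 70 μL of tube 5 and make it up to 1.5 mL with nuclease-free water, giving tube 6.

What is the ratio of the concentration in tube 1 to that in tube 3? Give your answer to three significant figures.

Step 1: 35 μL brought to 5 mL → factor 5000/35 = 142.86
Step 2: 450 μL + 350 μL = 800 μL total → factor 800/450 = 1.7778
Step 3: 0.15 mL brought to 900 μL → factor 0.9/0.15 = 6
Dilution factor to tube 1 = 142.86; to tube 3 = 1523.8
[tube 1]/[tube 3] = (factor to tube 3)/(factor to tube 1) = 1523.8/142.86 = 10.7

10.7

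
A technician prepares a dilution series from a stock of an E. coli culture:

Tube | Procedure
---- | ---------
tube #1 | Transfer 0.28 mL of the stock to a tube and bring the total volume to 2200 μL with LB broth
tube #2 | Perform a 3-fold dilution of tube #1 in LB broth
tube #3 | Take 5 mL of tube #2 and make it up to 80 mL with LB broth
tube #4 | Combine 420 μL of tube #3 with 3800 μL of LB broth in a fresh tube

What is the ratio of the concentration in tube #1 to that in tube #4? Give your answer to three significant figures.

Step 1: 0.28 mL brought to 2200 μL → factor 2.2/0.28 = 7.8571
Step 2: 3-fold → factor 3
Step 3: 5 mL brought to 80 mL → factor 80/5 = 16
Step 4: 420 μL + 3800 μL = 4220 μL total → factor 4220/420 = 10.048
Dilution factor to tube #1 = 7.8571; to tube #4 = 3789.4
[tube #1]/[tube #4] = (factor to tube #4)/(factor to tube #1) = 3789.4/7.8571 = 482

482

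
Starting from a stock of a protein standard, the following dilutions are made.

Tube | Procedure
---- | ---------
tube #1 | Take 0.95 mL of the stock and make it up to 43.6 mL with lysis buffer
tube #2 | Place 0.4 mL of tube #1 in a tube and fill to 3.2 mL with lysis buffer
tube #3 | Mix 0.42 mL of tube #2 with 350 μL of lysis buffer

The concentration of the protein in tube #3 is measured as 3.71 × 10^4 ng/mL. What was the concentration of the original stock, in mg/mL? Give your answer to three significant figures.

25.0 mg/mL

Step 1: 0.95 mL brought to 43.6 mL → factor 43.6/0.95 = 45.895
Step 2: 0.4 mL brought to 3.2 mL → factor 3.2/0.4 = 8
Step 3: 0.42 mL + 350 μL = 0.77 mL total → factor 0.77/0.42 = 1.8333
Overall dilution factor = 45.895 × 8 × 1.8333 = 673.12
Stock = 3.71 × 10^4 ng/mL × 673.12 = 2.497 × 10^7 ng/mL = 25.0 mg/mL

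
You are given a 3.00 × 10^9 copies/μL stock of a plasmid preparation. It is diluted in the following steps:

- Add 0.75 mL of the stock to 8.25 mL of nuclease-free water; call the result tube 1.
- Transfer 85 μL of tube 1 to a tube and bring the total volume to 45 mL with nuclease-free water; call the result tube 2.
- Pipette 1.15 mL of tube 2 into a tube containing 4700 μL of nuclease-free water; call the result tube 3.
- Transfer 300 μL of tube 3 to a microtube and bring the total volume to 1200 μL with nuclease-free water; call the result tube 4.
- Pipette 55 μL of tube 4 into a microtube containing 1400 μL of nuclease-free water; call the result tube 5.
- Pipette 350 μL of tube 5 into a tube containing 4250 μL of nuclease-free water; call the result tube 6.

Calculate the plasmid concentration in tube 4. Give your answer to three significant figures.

Step 1: 0.75 mL + 8.25 mL = 9 mL total → factor 9/0.75 = 12
Step 2: 85 μL brought to 45 mL → factor 45000/85 = 529.41
Step 3: 1.15 mL + 4700 μL = 5.85 mL total → factor 5.85/1.15 = 5.087
Step 4: 300 μL brought to 1200 μL → factor 1200/300 = 4
Dilution factor through tube 4 = 12 × 529.41 × 5.087 × 4 = 1.2927 × 10^5
[tube 4] = 3.00 × 10^9 copies/μL / 1.2927 × 10^5 = 2.32 × 10^4 copies/μL

2.32 × 10^4 copies/μL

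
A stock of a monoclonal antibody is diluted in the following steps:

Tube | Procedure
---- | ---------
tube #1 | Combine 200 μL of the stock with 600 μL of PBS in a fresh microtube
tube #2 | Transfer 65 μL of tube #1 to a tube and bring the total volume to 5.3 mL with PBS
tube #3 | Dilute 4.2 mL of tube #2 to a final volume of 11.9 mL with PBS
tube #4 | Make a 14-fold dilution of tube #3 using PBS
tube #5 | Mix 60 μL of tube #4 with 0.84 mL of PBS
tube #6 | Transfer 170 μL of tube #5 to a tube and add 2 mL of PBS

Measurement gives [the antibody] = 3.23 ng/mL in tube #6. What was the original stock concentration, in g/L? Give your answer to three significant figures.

8.00 g/L

Step 1: 200 μL + 600 μL = 800 μL total → factor 800/200 = 4
Step 2: 65 μL brought to 5.3 mL → factor 5300/65 = 81.538
Step 3: 4.2 mL brought to 11.9 mL → factor 11.9/4.2 = 2.8333
Step 4: 14-fold → factor 14
Step 5: 60 μL + 0.84 mL = 900 μL total → factor 900/60 = 15
Step 6: 170 μL + 2 mL = 2170 μL total → factor 2170/170 = 12.765
Overall dilution factor = 4 × 81.538 × 2.8333 × 14 × 15 × 12.765 = 2.4771 × 10^6
Stock = 3.23 ng/mL × 2.4771 × 10^6 = 8.001 × 10^6 ng/mL = 8.00 g/L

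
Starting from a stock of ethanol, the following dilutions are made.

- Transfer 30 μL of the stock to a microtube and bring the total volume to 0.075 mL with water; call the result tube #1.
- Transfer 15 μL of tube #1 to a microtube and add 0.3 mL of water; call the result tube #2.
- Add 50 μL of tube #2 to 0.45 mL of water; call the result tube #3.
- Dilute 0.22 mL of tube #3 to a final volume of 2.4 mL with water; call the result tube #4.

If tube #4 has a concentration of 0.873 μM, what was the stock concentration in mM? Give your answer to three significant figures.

Step 1: 30 μL brought to 0.075 mL → factor 75/30 = 2.5
Step 2: 15 μL + 0.3 mL = 315 μL total → factor 315/15 = 21
Step 3: 50 μL + 0.45 mL = 500 μL total → factor 500/50 = 10
Step 4: 0.22 mL brought to 2.4 mL → factor 2.4/0.22 = 10.909
Overall dilution factor = 2.5 × 21 × 10 × 10.909 = 5727.3
Stock = 0.873 μM × 5727.3 = 5000 μM = 5.00 mM

5.00 mM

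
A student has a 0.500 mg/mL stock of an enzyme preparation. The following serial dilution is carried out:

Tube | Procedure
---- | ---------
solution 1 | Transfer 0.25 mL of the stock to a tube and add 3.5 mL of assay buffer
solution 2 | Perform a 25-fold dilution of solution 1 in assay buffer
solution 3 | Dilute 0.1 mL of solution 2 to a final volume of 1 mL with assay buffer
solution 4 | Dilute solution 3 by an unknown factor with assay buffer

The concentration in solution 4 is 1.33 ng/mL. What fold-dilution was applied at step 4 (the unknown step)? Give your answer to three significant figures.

Step 1: 0.25 mL + 3.5 mL = 3.75 mL total → factor 3.75/0.25 = 15
Step 2: 25-fold → factor 25
Step 3: 0.1 mL brought to 1 mL → factor 1/0.1 = 10
Step 4: unknown factor x
Product of known-step factors = 3750
Overall factor = 0.500 mg/mL / (1.33 ng/mL) = 3.7594 × 10^5
x = 3.7594 × 10^5 / 3750 = 100

100-fold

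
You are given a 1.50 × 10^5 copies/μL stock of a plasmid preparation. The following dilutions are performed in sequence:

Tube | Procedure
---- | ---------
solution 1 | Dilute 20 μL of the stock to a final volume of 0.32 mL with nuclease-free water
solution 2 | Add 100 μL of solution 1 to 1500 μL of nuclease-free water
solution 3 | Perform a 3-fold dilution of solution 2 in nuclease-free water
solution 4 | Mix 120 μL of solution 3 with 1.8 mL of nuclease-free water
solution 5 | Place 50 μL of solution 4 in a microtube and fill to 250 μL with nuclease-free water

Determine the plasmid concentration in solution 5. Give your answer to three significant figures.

2.44 copies/μL

Step 1: 20 μL brought to 0.32 mL → factor 320/20 = 16
Step 2: 100 μL + 1500 μL = 1600 μL total → factor 1600/100 = 16
Step 3: 3-fold → factor 3
Step 4: 120 μL + 1.8 mL = 1920 μL total → factor 1920/120 = 16
Step 5: 50 μL brought to 250 μL → factor 250/50 = 5
Overall dilution factor = 16 × 16 × 3 × 16 × 5 = 61440
Final = 1.50 × 10^5 copies/μL / 61440 = 2.44 copies/μL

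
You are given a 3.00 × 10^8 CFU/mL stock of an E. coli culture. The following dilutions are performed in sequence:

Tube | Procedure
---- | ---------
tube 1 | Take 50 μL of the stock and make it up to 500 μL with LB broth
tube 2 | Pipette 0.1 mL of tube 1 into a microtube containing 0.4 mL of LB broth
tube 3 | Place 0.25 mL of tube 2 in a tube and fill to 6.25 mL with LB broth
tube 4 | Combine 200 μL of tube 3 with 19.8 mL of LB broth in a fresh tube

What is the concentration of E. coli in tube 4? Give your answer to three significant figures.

2.40 × 10^3 CFU/mL

Step 1: 50 μL brought to 500 μL → factor 500/50 = 10
Step 2: 0.1 mL + 0.4 mL = 0.5 mL total → factor 0.5/0.1 = 5
Step 3: 0.25 mL brought to 6.25 mL → factor 6.25/0.25 = 25
Step 4: 200 μL + 19.8 mL = 20000 μL total → factor 20000/200 = 100
Overall dilution factor = 10 × 5 × 25 × 100 = 1.25 × 10^5
Final = 3.00 × 10^8 CFU/mL / 1.25 × 10^5 = 2.40 × 10^3 CFU/mL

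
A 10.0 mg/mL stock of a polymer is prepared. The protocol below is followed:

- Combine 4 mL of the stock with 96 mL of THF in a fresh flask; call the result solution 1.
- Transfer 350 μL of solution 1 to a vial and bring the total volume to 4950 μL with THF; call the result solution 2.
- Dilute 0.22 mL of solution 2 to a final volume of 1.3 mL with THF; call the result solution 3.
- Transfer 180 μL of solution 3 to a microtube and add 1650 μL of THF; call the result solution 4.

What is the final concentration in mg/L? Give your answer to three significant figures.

0.471 mg/L

Step 1: 4 mL + 96 mL = 100 mL total → factor 100/4 = 25
Step 2: 350 μL brought to 4950 μL → factor 4950/350 = 14.143
Step 3: 0.22 mL brought to 1.3 mL → factor 1.3/0.22 = 5.9091
Step 4: 180 μL + 1650 μL = 1830 μL total → factor 1830/180 = 10.167
Overall dilution factor = 25 × 14.143 × 5.9091 × 10.167 = 21241
Final = 10.0 mg/mL / 21241 = 0.0004708 mg/mL = 0.471 mg/L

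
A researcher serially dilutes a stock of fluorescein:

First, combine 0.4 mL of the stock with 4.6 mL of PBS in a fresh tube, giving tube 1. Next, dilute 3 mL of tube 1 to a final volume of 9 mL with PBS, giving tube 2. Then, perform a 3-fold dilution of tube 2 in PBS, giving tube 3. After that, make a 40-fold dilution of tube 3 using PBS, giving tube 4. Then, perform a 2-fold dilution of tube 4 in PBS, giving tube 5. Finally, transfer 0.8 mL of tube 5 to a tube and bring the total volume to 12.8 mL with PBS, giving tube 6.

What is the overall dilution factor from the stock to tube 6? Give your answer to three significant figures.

Step 1: 0.4 mL + 4.6 mL = 5 mL total → factor 5/0.4 = 12.5
Step 2: 3 mL brought to 9 mL → factor 9/3 = 3
Step 3: 3-fold → factor 3
Step 4: 40-fold → factor 40
Step 5: 2-fold → factor 2
Step 6: 0.8 mL brought to 12.8 mL → factor 12.8/0.8 = 16
Overall dilution factor = 12.5 × 3 × 3 × 40 × 2 × 16 = 1.44 × 10^5

1.44 × 10^5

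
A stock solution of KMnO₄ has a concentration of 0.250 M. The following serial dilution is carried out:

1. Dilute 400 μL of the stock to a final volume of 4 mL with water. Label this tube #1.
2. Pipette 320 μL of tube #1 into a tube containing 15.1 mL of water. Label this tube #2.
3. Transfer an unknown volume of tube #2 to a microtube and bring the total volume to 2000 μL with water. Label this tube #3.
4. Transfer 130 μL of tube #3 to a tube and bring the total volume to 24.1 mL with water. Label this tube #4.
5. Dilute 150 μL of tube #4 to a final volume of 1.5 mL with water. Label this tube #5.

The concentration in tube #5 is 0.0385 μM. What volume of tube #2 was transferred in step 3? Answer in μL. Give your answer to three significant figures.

275 μL

Step 1: 400 μL brought to 4 mL → factor 4000/400 = 10
Step 2: 320 μL + 15.1 mL = 15420 μL total → factor 15420/320 = 48.188
Step 3: v brought to 2000 μL → factor = 2000 μL/v
Step 4: 130 μL brought to 24.1 mL → factor 24100/130 = 185.38
Step 5: 150 μL brought to 1.5 mL → factor 1500/150 = 10
Product of known-step factors = 8.9332 × 10^5
Overall factor = 0.250 M / (0.0385 μM) = 6.4935 × 10^6
Step-3 factor = 6.4935 × 10^6 / 8.9332 × 10^5 = 7.2689
v = 2000 μL / 7.2689 = 275 μL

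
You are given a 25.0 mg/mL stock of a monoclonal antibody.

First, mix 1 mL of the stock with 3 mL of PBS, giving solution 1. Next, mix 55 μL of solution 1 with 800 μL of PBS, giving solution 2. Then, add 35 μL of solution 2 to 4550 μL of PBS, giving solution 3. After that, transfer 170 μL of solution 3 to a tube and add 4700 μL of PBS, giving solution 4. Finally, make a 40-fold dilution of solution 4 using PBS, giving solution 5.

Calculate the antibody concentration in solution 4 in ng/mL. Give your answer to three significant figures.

Step 1: 1 mL + 3 mL = 4 mL total → factor 4/1 = 4
Step 2: 55 μL + 800 μL = 855 μL total → factor 855/55 = 15.545
Step 3: 35 μL + 4550 μL = 4585 μL total → factor 4585/35 = 131
Step 4: 170 μL + 4700 μL = 4870 μL total → factor 4870/170 = 28.647
Dilution factor through solution 4 = 4 × 15.545 × 131 × 28.647 = 2.3335 × 10^5
[solution 4] = 25.0 mg/mL / 2.3335 × 10^5 = 0.0001071 mg/mL = 107 ng/mL

107 ng/mL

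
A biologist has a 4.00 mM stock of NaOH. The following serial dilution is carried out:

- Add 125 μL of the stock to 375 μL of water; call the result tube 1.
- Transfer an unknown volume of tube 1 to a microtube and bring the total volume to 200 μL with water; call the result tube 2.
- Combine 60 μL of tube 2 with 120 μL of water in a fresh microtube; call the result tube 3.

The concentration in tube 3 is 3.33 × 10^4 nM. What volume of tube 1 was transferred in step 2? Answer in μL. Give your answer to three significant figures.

20.0 μL

Step 1: 125 μL + 375 μL = 500 μL total → factor 500/125 = 4
Step 2: v brought to 200 μL → factor = 200 μL/v
Step 3: 60 μL + 120 μL = 180 μL total → factor 180/60 = 3
Product of known-step factors = 12
Overall factor = 4.00 mM / (3.33 × 10^4 nM) = 120.12
Step-2 factor = 120.12 / 12 = 10.01
v = 200 μL / 10.01 = 20.0 μL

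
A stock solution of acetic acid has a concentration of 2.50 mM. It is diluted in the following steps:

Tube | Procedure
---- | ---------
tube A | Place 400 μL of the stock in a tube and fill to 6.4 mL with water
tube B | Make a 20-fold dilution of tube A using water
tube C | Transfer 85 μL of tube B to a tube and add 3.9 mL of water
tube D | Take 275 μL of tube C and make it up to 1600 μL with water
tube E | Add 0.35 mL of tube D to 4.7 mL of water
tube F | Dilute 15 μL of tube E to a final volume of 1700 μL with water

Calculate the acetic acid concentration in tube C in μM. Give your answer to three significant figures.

Step 1: 400 μL brought to 6.4 mL → factor 6400/400 = 16
Step 2: 20-fold → factor 20
Step 3: 85 μL + 3.9 mL = 3985 μL total → factor 3985/85 = 46.882
Dilution factor through tube C = 16 × 20 × 46.882 = 15002
[tube C] = 2.50 mM / 15002 = 0.0001666 mM = 0.167 μM

0.167 μM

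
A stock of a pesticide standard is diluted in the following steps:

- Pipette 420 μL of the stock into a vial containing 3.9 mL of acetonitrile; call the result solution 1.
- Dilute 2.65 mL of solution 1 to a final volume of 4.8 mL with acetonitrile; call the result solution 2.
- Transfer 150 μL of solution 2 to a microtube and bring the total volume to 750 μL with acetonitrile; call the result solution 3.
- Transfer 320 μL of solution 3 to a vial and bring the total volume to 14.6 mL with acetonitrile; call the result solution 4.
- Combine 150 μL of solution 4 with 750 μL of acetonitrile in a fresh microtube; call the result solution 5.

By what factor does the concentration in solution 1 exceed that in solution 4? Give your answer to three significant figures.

Step 1: 420 μL + 3.9 mL = 4320 μL total → factor 4320/420 = 10.286
Step 2: 2.65 mL brought to 4.8 mL → factor 4.8/2.65 = 1.8113
Step 3: 150 μL brought to 750 μL → factor 750/150 = 5
Step 4: 320 μL brought to 14.6 mL → factor 14600/320 = 45.625
Dilution factor to solution 1 = 10.286; to solution 4 = 4250.1
[solution 1]/[solution 4] = (factor to solution 4)/(factor to solution 1) = 4250.1/10.286 = 413

413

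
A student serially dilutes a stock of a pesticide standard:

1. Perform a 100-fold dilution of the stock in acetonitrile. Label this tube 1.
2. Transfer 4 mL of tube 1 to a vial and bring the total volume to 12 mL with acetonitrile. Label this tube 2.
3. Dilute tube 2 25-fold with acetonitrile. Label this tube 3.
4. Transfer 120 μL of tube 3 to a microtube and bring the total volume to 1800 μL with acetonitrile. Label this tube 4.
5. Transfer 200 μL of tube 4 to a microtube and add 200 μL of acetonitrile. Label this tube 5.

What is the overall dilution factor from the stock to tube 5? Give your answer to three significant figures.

2.25 × 10^5

Step 1: 100-fold → factor 100
Step 2: 4 mL brought to 12 mL → factor 12/4 = 3
Step 3: 25-fold → factor 25
Step 4: 120 μL brought to 1800 μL → factor 1800/120 = 15
Step 5: 200 μL + 200 μL = 400 μL total → factor 400/200 = 2
Overall dilution factor = 100 × 3 × 25 × 15 × 2 = 2.25 × 10^5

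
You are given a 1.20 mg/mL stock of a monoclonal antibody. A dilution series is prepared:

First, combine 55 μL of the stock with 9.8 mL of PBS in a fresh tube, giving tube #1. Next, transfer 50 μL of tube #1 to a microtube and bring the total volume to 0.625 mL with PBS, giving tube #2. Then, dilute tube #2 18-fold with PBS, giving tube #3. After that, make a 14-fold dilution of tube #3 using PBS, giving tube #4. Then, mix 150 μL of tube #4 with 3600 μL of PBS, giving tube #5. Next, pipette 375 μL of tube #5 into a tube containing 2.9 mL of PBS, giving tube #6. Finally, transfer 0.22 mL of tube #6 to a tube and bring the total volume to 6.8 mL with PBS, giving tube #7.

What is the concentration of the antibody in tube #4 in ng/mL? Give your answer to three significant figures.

Step 1: 55 μL + 9.8 mL = 9855 μL total → factor 9855/55 = 179.18
Step 2: 50 μL brought to 0.625 mL → factor 625/50 = 12.5
Step 3: 18-fold → factor 18
Step 4: 14-fold → factor 14
Dilution factor through tube #4 = 179.18 × 12.5 × 18 × 14 = 5.6442 × 10^5
[tube #4] = 1.20 mg/mL / 5.6442 × 10^5 = 2.126 × 10^-6 mg/mL = 2.13 ng/mL

2.13 ng/mL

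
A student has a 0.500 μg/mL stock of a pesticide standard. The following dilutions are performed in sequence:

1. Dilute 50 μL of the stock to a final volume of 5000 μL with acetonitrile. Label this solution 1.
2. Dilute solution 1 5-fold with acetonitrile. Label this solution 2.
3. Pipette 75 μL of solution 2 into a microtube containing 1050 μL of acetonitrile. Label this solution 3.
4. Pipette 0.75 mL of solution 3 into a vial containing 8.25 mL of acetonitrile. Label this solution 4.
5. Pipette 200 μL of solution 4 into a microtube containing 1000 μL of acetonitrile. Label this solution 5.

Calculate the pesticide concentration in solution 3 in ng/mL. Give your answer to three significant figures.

0.0667 ng/mL

Step 1: 50 μL brought to 5000 μL → factor 5000/50 = 100
Step 2: 5-fold → factor 5
Step 3: 75 μL + 1050 μL = 1125 μL total → factor 1125/75 = 15
Dilution factor through solution 3 = 100 × 5 × 15 = 7500
[solution 3] = 0.500 μg/mL / 7500 = 6.667 × 10^-5 μg/mL = 0.0667 ng/mL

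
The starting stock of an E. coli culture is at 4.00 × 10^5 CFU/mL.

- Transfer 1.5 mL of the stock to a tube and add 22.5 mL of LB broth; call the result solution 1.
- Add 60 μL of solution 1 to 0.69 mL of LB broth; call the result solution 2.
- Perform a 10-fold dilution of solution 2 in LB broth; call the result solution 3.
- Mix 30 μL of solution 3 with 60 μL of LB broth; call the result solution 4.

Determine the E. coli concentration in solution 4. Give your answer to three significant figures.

66.7 CFU/mL

Step 1: 1.5 mL + 22.5 mL = 24 mL total → factor 24/1.5 = 16
Step 2: 60 μL + 0.69 mL = 750 μL total → factor 750/60 = 12.5
Step 3: 10-fold → factor 10
Step 4: 30 μL + 60 μL = 90 μL total → factor 90/30 = 3
Overall dilution factor = 16 × 12.5 × 10 × 3 = 6000
Final = 4.00 × 10^5 CFU/mL / 6000 = 66.7 CFU/mL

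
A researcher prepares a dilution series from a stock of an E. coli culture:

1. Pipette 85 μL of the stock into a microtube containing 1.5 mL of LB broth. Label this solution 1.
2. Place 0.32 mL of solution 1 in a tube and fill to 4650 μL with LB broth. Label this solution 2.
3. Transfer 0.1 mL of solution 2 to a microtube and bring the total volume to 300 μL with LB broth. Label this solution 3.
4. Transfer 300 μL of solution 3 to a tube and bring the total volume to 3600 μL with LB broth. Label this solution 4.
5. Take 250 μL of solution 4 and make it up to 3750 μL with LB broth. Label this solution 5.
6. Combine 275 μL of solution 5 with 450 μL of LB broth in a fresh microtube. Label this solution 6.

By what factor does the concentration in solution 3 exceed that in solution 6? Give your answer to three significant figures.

475

Step 1: 85 μL + 1.5 mL = 1585 μL total → factor 1585/85 = 18.647
Step 2: 0.32 mL brought to 4650 μL → factor 4.65/0.32 = 14.531
Step 3: 0.1 mL brought to 300 μL → factor 0.3/0.1 = 3
Step 4: 300 μL brought to 3600 μL → factor 3600/300 = 12
Step 5: 250 μL brought to 3750 μL → factor 3750/250 = 15
Step 6: 275 μL + 450 μL = 725 μL total → factor 725/275 = 2.6364
Dilution factor to solution 3 = 812.9; to solution 6 = 3.8576 × 10^5
[solution 3]/[solution 6] = (factor to solution 6)/(factor to solution 3) = 3.8576 × 10^5/812.9 = 475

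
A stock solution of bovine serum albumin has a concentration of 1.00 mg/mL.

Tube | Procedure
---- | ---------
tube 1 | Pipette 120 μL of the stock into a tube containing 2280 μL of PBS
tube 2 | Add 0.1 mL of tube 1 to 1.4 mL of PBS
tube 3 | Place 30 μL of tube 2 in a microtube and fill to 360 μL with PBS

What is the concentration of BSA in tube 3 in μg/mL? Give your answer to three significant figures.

Step 1: 120 μL + 2280 μL = 2400 μL total → factor 2400/120 = 20
Step 2: 0.1 mL + 1.4 mL = 1.5 mL total → factor 1.5/0.1 = 15
Step 3: 30 μL brought to 360 μL → factor 360/30 = 12
Overall dilution factor = 20 × 15 × 12 = 3600
Final = 1.00 mg/mL / 3600 = 0.0002778 mg/mL = 0.278 μg/mL

0.278 μg/mL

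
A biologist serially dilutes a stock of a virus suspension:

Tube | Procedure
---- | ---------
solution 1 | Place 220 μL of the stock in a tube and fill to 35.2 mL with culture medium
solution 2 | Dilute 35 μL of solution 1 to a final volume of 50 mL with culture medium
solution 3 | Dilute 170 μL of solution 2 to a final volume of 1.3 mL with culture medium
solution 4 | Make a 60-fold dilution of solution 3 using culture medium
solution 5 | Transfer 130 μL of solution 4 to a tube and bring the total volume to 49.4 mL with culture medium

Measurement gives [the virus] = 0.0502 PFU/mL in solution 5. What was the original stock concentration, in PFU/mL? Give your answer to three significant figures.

2.00 × 10^9 PFU/mL

Step 1: 220 μL brought to 35.2 mL → factor 35200/220 = 160
Step 2: 35 μL brought to 50 mL → factor 50000/35 = 1428.6
Step 3: 170 μL brought to 1.3 mL → factor 1300/170 = 7.6471
Step 4: 60-fold → factor 60
Step 5: 130 μL brought to 49.4 mL → factor 49400/130 = 380
Overall dilution factor = 160 × 1428.6 × 7.6471 × 60 × 380 = 3.9852 × 10^10
Stock = 0.0502 PFU/mL × 3.9852 × 10^10 = 2.00 × 10^9 PFU/mL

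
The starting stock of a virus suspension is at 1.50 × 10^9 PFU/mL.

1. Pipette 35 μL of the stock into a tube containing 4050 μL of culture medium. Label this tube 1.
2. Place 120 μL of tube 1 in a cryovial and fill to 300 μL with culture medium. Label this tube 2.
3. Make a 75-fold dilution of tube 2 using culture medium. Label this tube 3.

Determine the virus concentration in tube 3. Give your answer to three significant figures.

Step 1: 35 μL + 4050 μL = 4085 μL total → factor 4085/35 = 116.71
Step 2: 120 μL brought to 300 μL → factor 300/120 = 2.5
Step 3: 75-fold → factor 75
Overall dilution factor = 116.71 × 2.5 × 75 = 21884
Final = 1.50 × 10^9 PFU/mL / 21884 = 6.85 × 10^4 PFU/mL

6.85 × 10^4 PFU/mL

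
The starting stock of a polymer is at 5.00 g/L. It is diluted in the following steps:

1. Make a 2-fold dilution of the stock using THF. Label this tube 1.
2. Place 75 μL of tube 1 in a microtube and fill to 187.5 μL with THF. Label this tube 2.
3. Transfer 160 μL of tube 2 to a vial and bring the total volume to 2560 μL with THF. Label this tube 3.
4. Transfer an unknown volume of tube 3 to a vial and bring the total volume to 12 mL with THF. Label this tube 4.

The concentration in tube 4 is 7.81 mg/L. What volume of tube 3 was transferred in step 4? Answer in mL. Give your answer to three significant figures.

Step 1: 2-fold → factor 2
Step 2: 75 μL brought to 187.5 μL → factor 187.5/75 = 2.5
Step 3: 160 μL brought to 2560 μL → factor 2560/160 = 16
Step 4: v brought to 12 mL → factor = 12 mL/v
Product of known-step factors = 80
Overall factor = 5.00 g/L / (7.81 mg/L) = 640.2
Step-4 factor = 640.2 / 80 = 8.0026
v = 12 mL / 8.0026 = 1.50 mL

1.50 mL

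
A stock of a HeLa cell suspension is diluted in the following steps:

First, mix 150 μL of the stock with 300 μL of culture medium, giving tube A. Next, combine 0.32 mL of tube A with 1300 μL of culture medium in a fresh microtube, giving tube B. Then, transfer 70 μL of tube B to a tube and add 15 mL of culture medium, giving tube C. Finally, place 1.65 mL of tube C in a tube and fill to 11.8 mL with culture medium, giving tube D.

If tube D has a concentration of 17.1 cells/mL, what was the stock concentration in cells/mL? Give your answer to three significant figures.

Step 1: 150 μL + 300 μL = 450 μL total → factor 450/150 = 3
Step 2: 0.32 mL + 1300 μL = 1.62 mL total → factor 1.62/0.32 = 5.0625
Step 3: 70 μL + 15 mL = 15070 μL total → factor 15070/70 = 215.29
Step 4: 1.65 mL brought to 11.8 mL → factor 11.8/1.65 = 7.1515
Overall dilution factor = 3 × 5.0625 × 215.29 × 7.1515 = 23383
Stock = 17.1 cells/mL × 23383 = 4.00 × 10^5 cells/mL

4.00 × 10^5 cells/mL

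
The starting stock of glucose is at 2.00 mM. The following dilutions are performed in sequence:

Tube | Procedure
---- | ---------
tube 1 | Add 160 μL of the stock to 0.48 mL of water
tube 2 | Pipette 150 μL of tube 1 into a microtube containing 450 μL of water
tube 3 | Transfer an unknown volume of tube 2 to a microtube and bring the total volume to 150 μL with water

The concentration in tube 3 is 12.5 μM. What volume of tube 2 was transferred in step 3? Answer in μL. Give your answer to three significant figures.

Step 1: 160 μL + 0.48 mL = 640 μL total → factor 640/160 = 4
Step 2: 150 μL + 450 μL = 600 μL total → factor 600/150 = 4
Step 3: v brought to 150 μL → factor = 150 μL/v
Product of known-step factors = 16
Overall factor = 2.00 mM / (12.5 μM) = 160
Step-3 factor = 160 / 16 = 10
v = 150 μL / 10 = 15.0 μL

15.0 μL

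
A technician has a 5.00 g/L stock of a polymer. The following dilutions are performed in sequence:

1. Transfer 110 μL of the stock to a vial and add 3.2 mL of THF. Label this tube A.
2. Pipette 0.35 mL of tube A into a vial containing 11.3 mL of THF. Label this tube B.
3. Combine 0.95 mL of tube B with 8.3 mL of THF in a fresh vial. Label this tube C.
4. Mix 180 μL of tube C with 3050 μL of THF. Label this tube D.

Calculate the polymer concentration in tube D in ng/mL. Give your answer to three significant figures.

28.6 ng/mL

Step 1: 110 μL + 3.2 mL = 3310 μL total → factor 3310/110 = 30.091
Step 2: 0.35 mL + 11.3 mL = 11.65 mL total → factor 11.65/0.35 = 33.286
Step 3: 0.95 mL + 8.3 mL = 9.25 mL total → factor 9.25/0.95 = 9.7368
Step 4: 180 μL + 3050 μL = 3230 μL total → factor 3230/180 = 17.944
Dilution factor through tube D = 30.091 × 33.286 × 9.7368 × 17.944 = 1.75 × 10^5
[tube D] = 5.00 g/L / 1.75 × 10^5 = 2.857 × 10^-5 g/L = 28.6 ng/mL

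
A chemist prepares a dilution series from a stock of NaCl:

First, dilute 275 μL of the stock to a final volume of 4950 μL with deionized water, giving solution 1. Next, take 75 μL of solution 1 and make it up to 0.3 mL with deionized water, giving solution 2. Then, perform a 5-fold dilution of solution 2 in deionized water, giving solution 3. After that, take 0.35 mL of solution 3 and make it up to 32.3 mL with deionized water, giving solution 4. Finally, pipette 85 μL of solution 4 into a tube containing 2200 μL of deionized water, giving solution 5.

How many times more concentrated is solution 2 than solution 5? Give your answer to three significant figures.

Step 1: 275 μL brought to 4950 μL → factor 4950/275 = 18
Step 2: 75 μL brought to 0.3 mL → factor 300/75 = 4
Step 3: 5-fold → factor 5
Step 4: 0.35 mL brought to 32.3 mL → factor 32.3/0.35 = 92.286
Step 5: 85 μL + 2200 μL = 2285 μL total → factor 2285/85 = 26.882
Dilution factor to solution 2 = 72; to solution 5 = 8.9311 × 10^5
[solution 2]/[solution 5] = (factor to solution 5)/(factor to solution 2) = 8.9311 × 10^5/72 = 1.24 × 10^4

1.24 × 10^4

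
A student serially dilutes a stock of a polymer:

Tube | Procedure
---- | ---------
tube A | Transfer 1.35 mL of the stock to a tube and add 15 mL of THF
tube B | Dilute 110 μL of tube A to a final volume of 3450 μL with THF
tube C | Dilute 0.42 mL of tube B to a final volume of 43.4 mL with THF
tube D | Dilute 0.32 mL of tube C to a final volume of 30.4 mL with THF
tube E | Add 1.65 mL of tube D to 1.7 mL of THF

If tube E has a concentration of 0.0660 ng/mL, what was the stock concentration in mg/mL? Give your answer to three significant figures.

0.500 mg/mL

Step 1: 1.35 mL + 15 mL = 16.35 mL total → factor 16.35/1.35 = 12.111
Step 2: 110 μL brought to 3450 μL → factor 3450/110 = 31.364
Step 3: 0.42 mL brought to 43.4 mL → factor 43.4/0.42 = 103.33
Step 4: 0.32 mL brought to 30.4 mL → factor 30.4/0.32 = 95
Step 5: 1.65 mL + 1.7 mL = 3.35 mL total → factor 3.35/1.65 = 2.0303
Overall dilution factor = 12.111 × 31.364 × 103.33 × 95 × 2.0303 = 7.5707 × 10^6
Stock = 0.0660 ng/mL × 7.5707 × 10^6 = 4.997 × 10^5 ng/mL = 0.500 mg/mL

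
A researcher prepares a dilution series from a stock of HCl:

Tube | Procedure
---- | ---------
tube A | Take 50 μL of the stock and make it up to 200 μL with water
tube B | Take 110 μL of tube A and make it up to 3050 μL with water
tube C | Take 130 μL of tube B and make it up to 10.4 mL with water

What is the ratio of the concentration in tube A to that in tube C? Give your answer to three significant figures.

Step 1: 50 μL brought to 200 μL → factor 200/50 = 4
Step 2: 110 μL brought to 3050 μL → factor 3050/110 = 27.727
Step 3: 130 μL brought to 10.4 mL → factor 10400/130 = 80
Dilution factor to tube A = 4; to tube C = 8872.7
[tube A]/[tube C] = (factor to tube C)/(factor to tube A) = 8872.7/4 = 2.22 × 10^3

2.22 × 10^3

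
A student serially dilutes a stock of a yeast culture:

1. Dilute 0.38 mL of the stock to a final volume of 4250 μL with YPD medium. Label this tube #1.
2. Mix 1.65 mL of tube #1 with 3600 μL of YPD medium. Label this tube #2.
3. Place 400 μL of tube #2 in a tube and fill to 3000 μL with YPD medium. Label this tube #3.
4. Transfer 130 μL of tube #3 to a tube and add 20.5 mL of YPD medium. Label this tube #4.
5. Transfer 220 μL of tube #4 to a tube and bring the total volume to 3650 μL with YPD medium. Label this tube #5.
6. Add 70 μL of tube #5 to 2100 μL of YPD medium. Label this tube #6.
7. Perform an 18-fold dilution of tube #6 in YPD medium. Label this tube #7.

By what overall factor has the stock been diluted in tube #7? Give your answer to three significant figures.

3.92 × 10^8

Step 1: 0.38 mL brought to 4250 μL → factor 4.25/0.38 = 11.184
Step 2: 1.65 mL + 3600 μL = 5.25 mL total → factor 5.25/1.65 = 3.1818
Step 3: 400 μL brought to 3000 μL → factor 3000/400 = 7.5
Step 4: 130 μL + 20.5 mL = 20630 μL total → factor 20630/130 = 158.69
Step 5: 220 μL brought to 3650 μL → factor 3650/220 = 16.591
Step 6: 70 μL + 2100 μL = 2170 μL total → factor 2170/70 = 31
Step 7: 18-fold → factor 18
Overall dilution factor = 11.184 × 3.1818 × 7.5 × 158.69 × 16.591 × 31 × 18 = 3.921 × 10^8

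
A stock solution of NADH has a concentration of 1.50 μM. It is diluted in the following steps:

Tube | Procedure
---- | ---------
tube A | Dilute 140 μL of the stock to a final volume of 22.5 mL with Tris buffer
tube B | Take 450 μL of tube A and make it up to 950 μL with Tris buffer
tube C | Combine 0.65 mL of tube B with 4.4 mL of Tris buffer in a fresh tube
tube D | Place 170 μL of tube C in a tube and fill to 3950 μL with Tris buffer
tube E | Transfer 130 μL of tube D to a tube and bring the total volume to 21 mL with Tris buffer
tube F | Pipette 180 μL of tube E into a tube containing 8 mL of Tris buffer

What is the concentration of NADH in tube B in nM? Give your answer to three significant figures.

Step 1: 140 μL brought to 22.5 mL → factor 22500/140 = 160.71
Step 2: 450 μL brought to 950 μL → factor 950/450 = 2.1111
Dilution factor through tube B = 160.71 × 2.1111 = 339.29
[tube B] = 1.50 μM / 339.29 = 0.004421 μM = 4.42 nM

4.42 nM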